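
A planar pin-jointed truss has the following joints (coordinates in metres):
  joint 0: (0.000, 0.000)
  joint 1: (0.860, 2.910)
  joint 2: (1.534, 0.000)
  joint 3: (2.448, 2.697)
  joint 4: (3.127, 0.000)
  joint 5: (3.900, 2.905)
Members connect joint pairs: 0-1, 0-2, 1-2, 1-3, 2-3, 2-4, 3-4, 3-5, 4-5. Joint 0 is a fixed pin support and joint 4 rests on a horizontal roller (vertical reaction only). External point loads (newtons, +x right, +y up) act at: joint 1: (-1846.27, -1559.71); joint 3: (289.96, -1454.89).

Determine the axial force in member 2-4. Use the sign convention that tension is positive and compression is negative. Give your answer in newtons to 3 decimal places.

N=6 nodes, M=9 members, R=3 reactions → 2N=12, M+R=12
member 0 (0-1): L=3.0344, (cx,cy)=(0.2834,0.9590)
member 1 (0-2): L=1.5340, (cx,cy)=(1.0000,0.0000)
member 2 (1-2): L=2.9870, (cx,cy)=(0.2256,-0.9742)
member 3 (1-3): L=1.6022, (cx,cy)=(0.9911,-0.1329)
member 4 (2-3): L=2.8477, (cx,cy)=(0.3210,0.9471)
member 5 (2-4): L=1.5930, (cx,cy)=(1.0000,0.0000)
member 6 (3-4): L=2.7812, (cx,cy)=(0.2441,-0.9697)
member 7 (3-5): L=1.4668, (cx,cy)=(0.9899,0.1418)
member 8 (4-5): L=3.0061, (cx,cy)=(0.2571,0.9664)
solve A·x = −loads:
  F[0-1] = -3039.3500 N (compression)
  F[0-2] = -694.9125 N (compression)
  F[1-2] = +1295.5384 N (tension)
  F[1-3] = +698.7469 N (tension)
  F[2-3] = -1332.6350 N (compression)
  F[2-4] = +25.1437 N (tension)
  F[3-4] = -102.9878 N (compression)
  F[3-5] = -0.0000 N (compression)
  F[4-5] = +0.0000 N (tension)
  Rx@0 = +1556.3100 N
  Ry@0 = +2914.7286 N
  Ry@4 = +99.8714 N

25.144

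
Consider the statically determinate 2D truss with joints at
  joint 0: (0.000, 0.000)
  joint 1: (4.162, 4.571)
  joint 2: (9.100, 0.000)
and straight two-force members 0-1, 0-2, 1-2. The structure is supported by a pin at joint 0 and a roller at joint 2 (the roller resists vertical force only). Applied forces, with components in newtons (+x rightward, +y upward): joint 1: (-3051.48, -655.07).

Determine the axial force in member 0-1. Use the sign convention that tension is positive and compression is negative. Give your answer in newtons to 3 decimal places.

N=3 nodes, M=3 members, R=3 reactions → 2N=6, M+R=6
member 0 (0-1): L=6.1819, (cx,cy)=(0.6733,0.7394)
member 1 (0-2): L=9.1000, (cx,cy)=(1.0000,0.0000)
member 2 (1-2): L=6.7289, (cx,cy)=(0.7339,-0.6793)
solve A·x = −loads:
  F[0-1] = -2553.7119 N (compression)
  F[0-2] = -1332.1876 N (compression)
  F[1-2] = +1815.3375 N (tension)
  Rx@0 = +3051.4800 N
  Ry@0 = +1888.2473 N
  Ry@2 = -1233.1773 N

-2553.712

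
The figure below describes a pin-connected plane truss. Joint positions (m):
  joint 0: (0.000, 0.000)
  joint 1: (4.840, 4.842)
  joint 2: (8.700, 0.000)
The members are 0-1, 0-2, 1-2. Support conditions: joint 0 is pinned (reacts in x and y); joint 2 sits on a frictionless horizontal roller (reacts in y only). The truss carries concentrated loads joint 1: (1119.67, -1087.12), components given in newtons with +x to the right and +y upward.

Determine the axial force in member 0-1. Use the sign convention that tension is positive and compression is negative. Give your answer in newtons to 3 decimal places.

199.112

N=3 nodes, M=3 members, R=3 reactions → 2N=6, M+R=6
member 0 (0-1): L=6.8462, (cx,cy)=(0.7070,0.7073)
member 1 (0-2): L=8.7000, (cx,cy)=(1.0000,0.0000)
member 2 (1-2): L=6.1923, (cx,cy)=(0.6234,-0.7819)
solve A·x = −loads:
  F[0-1] = +199.1125 N (tension)
  F[0-2] = +978.9053 N (tension)
  F[1-2] = -1570.3819 N (compression)
  Rx@0 = -1119.6700 N
  Ry@0 = -140.8229 N
  Ry@2 = +1227.9429 N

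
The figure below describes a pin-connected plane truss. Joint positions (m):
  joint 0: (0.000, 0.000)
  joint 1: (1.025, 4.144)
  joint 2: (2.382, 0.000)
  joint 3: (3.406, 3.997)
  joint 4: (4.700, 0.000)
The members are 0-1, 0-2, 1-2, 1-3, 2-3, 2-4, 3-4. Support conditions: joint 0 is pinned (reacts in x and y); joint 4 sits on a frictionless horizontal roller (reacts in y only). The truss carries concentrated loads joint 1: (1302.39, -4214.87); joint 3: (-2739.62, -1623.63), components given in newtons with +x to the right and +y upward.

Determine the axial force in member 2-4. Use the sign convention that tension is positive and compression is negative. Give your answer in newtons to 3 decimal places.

N=5 nodes, M=7 members, R=3 reactions → 2N=10, M+R=10
member 0 (0-1): L=4.2689, (cx,cy)=(0.2401,0.9707)
member 1 (0-2): L=2.3820, (cx,cy)=(1.0000,0.0000)
member 2 (1-2): L=4.3605, (cx,cy)=(0.3112,-0.9503)
member 3 (1-3): L=2.3855, (cx,cy)=(0.9981,-0.0616)
member 4 (2-3): L=4.1261, (cx,cy)=(0.2482,0.9687)
member 5 (2-4): L=2.3180, (cx,cy)=(1.0000,0.0000)
member 6 (3-4): L=4.2012, (cx,cy)=(0.3080,-0.9514)
solve A·x = −loads:
  F[0-1] = -5072.6039 N (compression)
  F[0-2] = -219.2488 N (compression)
  F[1-2] = +928.9171 N (tension)
  F[1-3] = -2814.8004 N (compression)
  F[2-3] = -911.3012 N (compression)
  F[2-4] = +295.9952 N (tension)
  F[3-4] = -961.0107 N (compression)
  Rx@0 = +1437.2300 N
  Ry@0 = +4924.2088 N
  Ry@4 = +914.2912 N

295.995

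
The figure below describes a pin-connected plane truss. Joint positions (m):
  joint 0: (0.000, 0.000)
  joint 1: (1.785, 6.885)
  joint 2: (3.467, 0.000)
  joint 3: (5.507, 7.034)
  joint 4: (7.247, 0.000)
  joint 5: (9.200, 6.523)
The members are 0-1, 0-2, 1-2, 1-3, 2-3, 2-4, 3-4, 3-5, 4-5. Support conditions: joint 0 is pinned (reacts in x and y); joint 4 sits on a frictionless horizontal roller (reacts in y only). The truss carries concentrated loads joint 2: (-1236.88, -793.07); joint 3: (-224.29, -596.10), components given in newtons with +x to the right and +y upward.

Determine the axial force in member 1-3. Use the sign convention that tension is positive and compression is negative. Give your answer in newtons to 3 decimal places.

N=6 nodes, M=9 members, R=3 reactions → 2N=12, M+R=12
member 0 (0-1): L=7.1126, (cx,cy)=(0.2510,0.9680)
member 1 (0-2): L=3.4670, (cx,cy)=(1.0000,0.0000)
member 2 (1-2): L=7.0875, (cx,cy)=(0.2373,-0.9714)
member 3 (1-3): L=3.7250, (cx,cy)=(0.9992,0.0400)
member 4 (2-3): L=7.3238, (cx,cy)=(0.2785,0.9604)
member 5 (2-4): L=3.7800, (cx,cy)=(1.0000,0.0000)
member 6 (3-4): L=7.2460, (cx,cy)=(0.2401,-0.9707)
member 7 (3-5): L=3.7282, (cx,cy)=(0.9906,-0.1371)
member 8 (4-5): L=6.8091, (cx,cy)=(0.2868,0.9580)
solve A·x = −loads:
  F[0-1] = -800.0878 N (compression)
  F[0-2] = -1260.3782 N (compression)
  F[1-2] = +781.3430 N (tension)
  F[1-3] = -386.5294 N (compression)
  F[2-3] = +35.4518 N (tension)
  F[2-4] = +152.0552 N (tension)
  F[3-4] = -633.2152 N (compression)
  F[3-5] = +0.0000 N (tension)
  F[4-5] = -0.0000 N (compression)
  Rx@0 = +1461.1700 N
  Ry@0 = +774.4825 N
  Ry@4 = +614.6875 N

-386.529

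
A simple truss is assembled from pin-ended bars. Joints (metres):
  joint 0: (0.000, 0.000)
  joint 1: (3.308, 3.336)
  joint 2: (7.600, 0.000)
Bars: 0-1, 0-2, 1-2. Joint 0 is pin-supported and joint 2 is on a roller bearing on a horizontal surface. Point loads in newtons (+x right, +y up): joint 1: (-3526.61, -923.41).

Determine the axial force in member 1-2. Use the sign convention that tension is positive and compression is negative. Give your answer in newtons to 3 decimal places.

N=3 nodes, M=3 members, R=3 reactions → 2N=6, M+R=6
member 0 (0-1): L=4.6981, (cx,cy)=(0.7041,0.7101)
member 1 (0-2): L=7.6000, (cx,cy)=(1.0000,0.0000)
member 2 (1-2): L=5.4360, (cx,cy)=(0.7896,-0.6137)
solve A·x = −loads:
  F[0-1] = -2914.4301 N (compression)
  F[0-2] = -1474.4999 N (compression)
  F[1-2] = +1867.5187 N (tension)
  Rx@0 = +3526.6100 N
  Ry@0 = +2069.4798 N
  Ry@2 = -1146.0698 N

1867.519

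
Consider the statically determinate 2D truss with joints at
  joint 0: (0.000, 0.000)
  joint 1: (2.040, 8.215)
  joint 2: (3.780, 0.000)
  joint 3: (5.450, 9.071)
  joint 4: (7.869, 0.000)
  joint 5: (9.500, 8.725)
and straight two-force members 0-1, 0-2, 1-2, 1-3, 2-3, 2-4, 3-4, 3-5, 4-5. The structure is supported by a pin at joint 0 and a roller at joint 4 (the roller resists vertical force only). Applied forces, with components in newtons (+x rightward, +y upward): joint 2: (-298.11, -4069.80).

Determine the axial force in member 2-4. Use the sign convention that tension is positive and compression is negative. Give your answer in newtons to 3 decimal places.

521.346

N=6 nodes, M=9 members, R=3 reactions → 2N=12, M+R=12
member 0 (0-1): L=8.4645, (cx,cy)=(0.2410,0.9705)
member 1 (0-2): L=3.7800, (cx,cy)=(1.0000,0.0000)
member 2 (1-2): L=8.3973, (cx,cy)=(0.2072,-0.9783)
member 3 (1-3): L=3.5158, (cx,cy)=(0.9699,0.2435)
member 4 (2-3): L=9.2234, (cx,cy)=(0.1811,0.9835)
member 5 (2-4): L=4.0890, (cx,cy)=(1.0000,0.0000)
member 6 (3-4): L=9.3880, (cx,cy)=(0.2577,-0.9662)
member 7 (3-5): L=4.0648, (cx,cy)=(0.9964,-0.0851)
member 8 (4-5): L=8.8761, (cx,cy)=(0.1838,0.9830)
solve A·x = −loads:
  F[0-1] = -2179.0368 N (compression)
  F[0-2] = +227.0519 N (tension)
  F[1-2] = +1924.6379 N (tension)
  F[1-3] = -952.6343 N (compression)
  F[2-3] = +2223.6868 N (tension)
  F[2-4] = +521.3460 N (tension)
  F[3-4] = -2023.3144 N (compression)
  F[3-5] = -0.0000 N (tension)
  F[4-5] = +0.0000 N (tension)
  Rx@0 = +298.1100 N
  Ry@0 = +2114.8065 N
  Ry@4 = +1954.9935 N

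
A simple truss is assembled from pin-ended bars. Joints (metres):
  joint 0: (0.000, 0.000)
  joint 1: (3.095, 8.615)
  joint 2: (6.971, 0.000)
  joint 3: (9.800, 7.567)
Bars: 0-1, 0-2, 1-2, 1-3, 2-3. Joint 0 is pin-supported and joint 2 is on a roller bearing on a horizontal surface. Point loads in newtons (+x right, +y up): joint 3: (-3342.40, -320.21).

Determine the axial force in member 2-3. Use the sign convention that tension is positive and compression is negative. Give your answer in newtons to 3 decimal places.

-849.928

N=4 nodes, M=5 members, R=3 reactions → 2N=8, M+R=8
member 0 (0-1): L=9.1541, (cx,cy)=(0.3381,0.9411)
member 1 (0-2): L=6.9710, (cx,cy)=(1.0000,0.0000)
member 2 (1-2): L=9.4468, (cx,cy)=(0.4103,-0.9120)
member 3 (1-3): L=6.7864, (cx,cy)=(0.9880,-0.1544)
member 4 (2-3): L=8.0785, (cx,cy)=(0.3502,0.9367)
solve A·x = −loads:
  F[0-1] = -3717.1174 N (compression)
  F[0-2] = -2085.6409 N (compression)
  F[1-2] = +4357.8178 N (tension)
  F[1-3] = -3081.7334 N (compression)
  F[2-3] = -849.9285 N (compression)
  Rx@0 = +3342.4000 N
  Ry@0 = +3498.2164 N
  Ry@2 = -3178.0064 N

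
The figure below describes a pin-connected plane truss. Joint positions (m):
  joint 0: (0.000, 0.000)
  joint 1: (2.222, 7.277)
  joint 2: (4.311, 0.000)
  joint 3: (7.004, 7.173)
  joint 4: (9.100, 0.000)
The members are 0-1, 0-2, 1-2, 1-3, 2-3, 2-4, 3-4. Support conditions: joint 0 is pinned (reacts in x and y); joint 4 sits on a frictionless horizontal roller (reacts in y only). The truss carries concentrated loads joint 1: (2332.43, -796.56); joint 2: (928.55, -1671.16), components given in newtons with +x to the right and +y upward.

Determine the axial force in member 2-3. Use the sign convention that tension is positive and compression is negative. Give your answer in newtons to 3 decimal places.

N=5 nodes, M=7 members, R=3 reactions → 2N=10, M+R=10
member 0 (0-1): L=7.6087, (cx,cy)=(0.2920,0.9564)
member 1 (0-2): L=4.3110, (cx,cy)=(1.0000,0.0000)
member 2 (1-2): L=7.5709, (cx,cy)=(0.2759,-0.9612)
member 3 (1-3): L=4.7831, (cx,cy)=(0.9998,-0.0217)
member 4 (2-3): L=7.6619, (cx,cy)=(0.3515,0.9362)
member 5 (2-4): L=4.7890, (cx,cy)=(1.0000,0.0000)
member 6 (3-4): L=7.4730, (cx,cy)=(0.2805,-0.9599)
solve A·x = −loads:
  F[0-1] = +401.1311 N (tension)
  F[0-2] = +3143.8357 N (tension)
  F[1-2] = -1185.1465 N (compression)
  F[1-3] = -1888.7211 N (compression)
  F[2-3] = +3001.8299 N (tension)
  F[2-4] = +833.1884 N (tension)
  F[3-4] = -2970.6034 N (compression)
  Rx@0 = -3260.9800 N
  Ry@0 = -383.6449 N
  Ry@4 = +2851.3649 N

3001.830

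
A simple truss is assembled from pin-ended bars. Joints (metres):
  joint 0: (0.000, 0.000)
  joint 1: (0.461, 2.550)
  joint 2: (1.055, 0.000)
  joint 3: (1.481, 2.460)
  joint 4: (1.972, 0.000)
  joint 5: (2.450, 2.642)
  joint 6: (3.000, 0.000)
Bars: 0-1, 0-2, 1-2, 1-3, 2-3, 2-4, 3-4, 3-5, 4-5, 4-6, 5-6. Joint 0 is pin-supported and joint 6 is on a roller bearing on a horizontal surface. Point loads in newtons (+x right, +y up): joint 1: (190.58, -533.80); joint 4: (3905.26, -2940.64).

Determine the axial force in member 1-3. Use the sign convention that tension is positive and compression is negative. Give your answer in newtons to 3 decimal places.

-618.066

N=7 nodes, M=11 members, R=3 reactions → 2N=14, M+R=14
member 0 (0-1): L=2.5913, (cx,cy)=(0.1779,0.9840)
member 1 (0-2): L=1.0550, (cx,cy)=(1.0000,0.0000)
member 2 (1-2): L=2.6183, (cx,cy)=(0.2269,-0.9739)
member 3 (1-3): L=1.0240, (cx,cy)=(0.9961,-0.0879)
member 4 (2-3): L=2.4966, (cx,cy)=(0.1706,0.9853)
member 5 (2-4): L=0.9170, (cx,cy)=(1.0000,0.0000)
member 6 (3-4): L=2.5085, (cx,cy)=(0.1957,-0.9807)
member 7 (3-5): L=0.9859, (cx,cy)=(0.9828,0.1846)
member 8 (4-5): L=2.6849, (cx,cy)=(0.1780,0.9840)
member 9 (4-6): L=1.0280, (cx,cy)=(1.0000,0.0000)
member 10 (5-6): L=2.6986, (cx,cy)=(0.2038,-0.9790)
solve A·x = −loads:
  F[0-1] = -1318.4707 N (compression)
  F[0-2] = +4330.3966 N (tension)
  F[1-2] = +839.8621 N (tension)
  F[1-3] = -618.0659 N (compression)
  F[2-3] = -830.1372 N (compression)
  F[2-4] = +4662.5812 N (tension)
  F[3-4] = +610.7575 N (tension)
  F[3-5] = -892.1992 N (compression)
  F[4-5] = +2379.7134 N (tension)
  F[4-6] = +453.1985 N (tension)
  F[5-6] = -2223.6731 N (compression)
  Rx@0 = -4095.8400 N
  Ry@0 = +1297.4390 N
  Ry@6 = +2177.0010 N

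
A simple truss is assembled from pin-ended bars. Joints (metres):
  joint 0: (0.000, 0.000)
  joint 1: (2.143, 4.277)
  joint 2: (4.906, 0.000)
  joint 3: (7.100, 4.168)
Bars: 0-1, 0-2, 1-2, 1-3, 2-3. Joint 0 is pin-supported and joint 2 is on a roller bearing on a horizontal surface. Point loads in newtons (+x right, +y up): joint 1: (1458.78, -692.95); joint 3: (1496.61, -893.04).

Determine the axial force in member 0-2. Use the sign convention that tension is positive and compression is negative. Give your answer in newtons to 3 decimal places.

N=4 nodes, M=5 members, R=3 reactions → 2N=8, M+R=8
member 0 (0-1): L=4.7838, (cx,cy)=(0.4480,0.8941)
member 1 (0-2): L=4.9060, (cx,cy)=(1.0000,0.0000)
member 2 (1-2): L=5.0918, (cx,cy)=(0.5426,-0.8400)
member 3 (1-3): L=4.9582, (cx,cy)=(0.9998,-0.0220)
member 4 (2-3): L=4.7102, (cx,cy)=(0.4658,0.8849)
solve A·x = −loads:
  F[0-1] = +2854.8052 N (tension)
  F[0-2] = +1676.5344 N (tension)
  F[1-2] = -3914.4730 N (compression)
  F[1-3] = +1944.6649 N (tension)
  F[2-3] = -960.8972 N (compression)
  Rx@0 = -2955.3900 N
  Ry@0 = -2552.3403 N
  Ry@2 = +4138.3303 N

1676.534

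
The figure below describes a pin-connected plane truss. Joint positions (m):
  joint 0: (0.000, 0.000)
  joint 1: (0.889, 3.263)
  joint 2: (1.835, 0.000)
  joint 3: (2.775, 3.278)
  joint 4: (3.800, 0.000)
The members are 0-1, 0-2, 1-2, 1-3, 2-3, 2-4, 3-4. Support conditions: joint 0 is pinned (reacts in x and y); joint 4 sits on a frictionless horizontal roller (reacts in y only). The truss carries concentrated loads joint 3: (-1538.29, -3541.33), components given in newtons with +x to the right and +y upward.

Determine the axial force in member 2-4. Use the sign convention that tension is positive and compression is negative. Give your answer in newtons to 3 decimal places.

393.717

N=5 nodes, M=7 members, R=3 reactions → 2N=10, M+R=10
member 0 (0-1): L=3.3819, (cx,cy)=(0.2629,0.9648)
member 1 (0-2): L=1.8350, (cx,cy)=(1.0000,0.0000)
member 2 (1-2): L=3.3974, (cx,cy)=(0.2785,-0.9605)
member 3 (1-3): L=1.8861, (cx,cy)=(1.0000,0.0080)
member 4 (2-3): L=3.4101, (cx,cy)=(0.2757,0.9613)
member 5 (2-4): L=1.9650, (cx,cy)=(1.0000,0.0000)
member 6 (3-4): L=3.4345, (cx,cy)=(0.2984,-0.9544)
solve A·x = −loads:
  F[0-1] = -2365.3907 N (compression)
  F[0-2] = -916.5064 N (compression)
  F[1-2] = +2365.5783 N (tension)
  F[1-3] = -1280.5221 N (compression)
  F[2-3] = -2363.5910 N (compression)
  F[2-4] = +393.7167 N (tension)
  F[3-4] = -1319.2458 N (compression)
  Rx@0 = +1538.2900 N
  Ry@0 = +2282.2047 N
  Ry@4 = +1259.1253 N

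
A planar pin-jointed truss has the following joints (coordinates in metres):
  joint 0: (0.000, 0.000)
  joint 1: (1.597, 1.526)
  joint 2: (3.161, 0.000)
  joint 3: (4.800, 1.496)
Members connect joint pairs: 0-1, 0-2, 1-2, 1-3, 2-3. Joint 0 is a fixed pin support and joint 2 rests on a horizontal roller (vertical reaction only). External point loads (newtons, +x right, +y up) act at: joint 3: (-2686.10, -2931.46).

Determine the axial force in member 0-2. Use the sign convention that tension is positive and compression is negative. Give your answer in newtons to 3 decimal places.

-2946.410

N=4 nodes, M=5 members, R=3 reactions → 2N=8, M+R=8
member 0 (0-1): L=2.2089, (cx,cy)=(0.7230,0.6909)
member 1 (0-2): L=3.1610, (cx,cy)=(1.0000,0.0000)
member 2 (1-2): L=2.1851, (cx,cy)=(0.7157,-0.6984)
member 3 (1-3): L=3.2031, (cx,cy)=(1.0000,-0.0094)
member 4 (2-3): L=2.2191, (cx,cy)=(0.7386,0.6742)
solve A·x = −loads:
  F[0-1] = +360.0434 N (tension)
  F[0-2] = -2946.4098 N (compression)
  F[1-2] = -363.1511 N (compression)
  F[1-3] = +520.2575 N (tension)
  F[2-3] = -4341.1399 N (compression)
  Rx@0 = +2686.1000 N
  Ry@0 = -248.7369 N
  Ry@2 = +3180.1969 N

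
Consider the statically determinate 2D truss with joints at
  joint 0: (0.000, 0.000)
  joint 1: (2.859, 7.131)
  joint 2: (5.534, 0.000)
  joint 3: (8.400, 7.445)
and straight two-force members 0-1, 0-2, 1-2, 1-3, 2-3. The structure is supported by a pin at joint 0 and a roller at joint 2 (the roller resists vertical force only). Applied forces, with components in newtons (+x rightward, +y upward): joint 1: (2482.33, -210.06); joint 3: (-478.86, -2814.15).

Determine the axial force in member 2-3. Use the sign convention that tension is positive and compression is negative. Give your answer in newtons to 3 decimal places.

N=4 nodes, M=5 members, R=3 reactions → 2N=8, M+R=8
member 0 (0-1): L=7.6828, (cx,cy)=(0.3721,0.9282)
member 1 (0-2): L=5.5340, (cx,cy)=(1.0000,0.0000)
member 2 (1-2): L=7.6162, (cx,cy)=(0.3512,-0.9363)
member 3 (1-3): L=5.5499, (cx,cy)=(0.9984,0.0566)
member 4 (2-3): L=7.9776, (cx,cy)=(0.3593,0.9332)
solve A·x = −loads:
  F[0-1] = +4212.9114 N (tension)
  F[0-2] = +435.7145 N (tension)
  F[1-2] = -4363.3668 N (compression)
  F[1-3] = +618.9367 N (tension)
  F[2-3] = -3052.9887 N (compression)
  Rx@0 = -2003.4700 N
  Ry@0 = -3910.3408 N
  Ry@2 = +6934.5508 N

-3052.989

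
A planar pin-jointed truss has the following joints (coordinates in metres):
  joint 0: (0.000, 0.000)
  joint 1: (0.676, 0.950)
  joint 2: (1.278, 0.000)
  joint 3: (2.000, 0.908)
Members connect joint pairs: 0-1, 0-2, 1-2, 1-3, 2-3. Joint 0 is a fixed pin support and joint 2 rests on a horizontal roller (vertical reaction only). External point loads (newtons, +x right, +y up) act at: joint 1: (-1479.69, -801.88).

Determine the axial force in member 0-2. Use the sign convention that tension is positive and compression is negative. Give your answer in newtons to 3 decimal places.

N=4 nodes, M=5 members, R=3 reactions → 2N=8, M+R=8
member 0 (0-1): L=1.1660, (cx,cy)=(0.5798,0.8148)
member 1 (0-2): L=1.2780, (cx,cy)=(1.0000,0.0000)
member 2 (1-2): L=1.1247, (cx,cy)=(0.5353,-0.8447)
member 3 (1-3): L=1.3247, (cx,cy)=(0.9995,-0.0317)
member 4 (2-3): L=1.1601, (cx,cy)=(0.6224,0.7827)
solve A·x = −loads:
  F[0-1] = -1813.5681 N (compression)
  F[0-2] = -428.2251 N (compression)
  F[1-2] = +800.0265 N (tension)
  F[1-3] = +0.0000 N (tension)
  F[2-3] = -0.0000 N (compression)
  Rx@0 = +1479.6900 N
  Ry@0 = +1477.6504 N
  Ry@2 = -675.7704 N

-428.225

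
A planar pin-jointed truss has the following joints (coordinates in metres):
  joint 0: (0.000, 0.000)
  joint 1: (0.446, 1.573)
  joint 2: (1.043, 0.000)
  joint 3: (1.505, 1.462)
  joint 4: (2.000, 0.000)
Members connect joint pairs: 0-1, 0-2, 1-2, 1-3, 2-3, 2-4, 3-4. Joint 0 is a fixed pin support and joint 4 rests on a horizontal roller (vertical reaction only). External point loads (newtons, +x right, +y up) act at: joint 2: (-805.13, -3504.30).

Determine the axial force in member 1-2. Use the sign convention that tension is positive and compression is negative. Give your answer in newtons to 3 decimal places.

1923.325

N=5 nodes, M=7 members, R=3 reactions → 2N=10, M+R=10
member 0 (0-1): L=1.6350, (cx,cy)=(0.2728,0.9621)
member 1 (0-2): L=1.0430, (cx,cy)=(1.0000,0.0000)
member 2 (1-2): L=1.6825, (cx,cy)=(0.3548,-0.9349)
member 3 (1-3): L=1.0648, (cx,cy)=(0.9946,-0.1042)
member 4 (2-3): L=1.5333, (cx,cy)=(0.3013,0.9535)
member 5 (2-4): L=0.9570, (cx,cy)=(1.0000,0.0000)
member 6 (3-4): L=1.5435, (cx,cy)=(0.3207,-0.9472)
solve A·x = −loads:
  F[0-1] = -1742.9057 N (compression)
  F[0-2] = -329.6970 N (compression)
  F[1-2] = +1923.3247 N (tension)
  F[1-3] = -1164.2360 N (compression)
  F[2-3] = +1789.2867 N (tension)
  F[2-4] = +618.7474 N (tension)
  F[3-4] = -1929.3981 N (compression)
  Rx@0 = +805.1300 N
  Ry@0 = +1676.8076 N
  Ry@4 = +1827.4924 N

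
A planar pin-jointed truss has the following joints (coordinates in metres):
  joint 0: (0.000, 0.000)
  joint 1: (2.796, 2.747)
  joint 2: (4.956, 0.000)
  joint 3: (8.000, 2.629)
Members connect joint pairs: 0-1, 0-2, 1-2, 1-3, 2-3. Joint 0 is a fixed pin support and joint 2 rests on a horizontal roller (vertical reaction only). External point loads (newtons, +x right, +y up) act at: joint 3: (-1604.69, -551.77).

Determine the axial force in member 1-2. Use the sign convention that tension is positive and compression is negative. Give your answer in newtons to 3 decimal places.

678.900

N=4 nodes, M=5 members, R=3 reactions → 2N=8, M+R=8
member 0 (0-1): L=3.9196, (cx,cy)=(0.7133,0.7008)
member 1 (0-2): L=4.9560, (cx,cy)=(1.0000,0.0000)
member 2 (1-2): L=3.4945, (cx,cy)=(0.6181,-0.7861)
member 3 (1-3): L=5.2053, (cx,cy)=(0.9997,-0.0227)
member 4 (2-3): L=4.0221, (cx,cy)=(0.7568,0.6536)
solve A·x = −loads:
  F[0-1] = -731.0447 N (compression)
  F[0-2] = -1083.2141 N (compression)
  F[1-2] = +678.9002 N (tension)
  F[1-3] = -941.3543 N (compression)
  F[2-3] = -876.8066 N (compression)
  Rx@0 = +1604.6900 N
  Ry@0 = +512.3370 N
  Ry@2 = +39.4330 N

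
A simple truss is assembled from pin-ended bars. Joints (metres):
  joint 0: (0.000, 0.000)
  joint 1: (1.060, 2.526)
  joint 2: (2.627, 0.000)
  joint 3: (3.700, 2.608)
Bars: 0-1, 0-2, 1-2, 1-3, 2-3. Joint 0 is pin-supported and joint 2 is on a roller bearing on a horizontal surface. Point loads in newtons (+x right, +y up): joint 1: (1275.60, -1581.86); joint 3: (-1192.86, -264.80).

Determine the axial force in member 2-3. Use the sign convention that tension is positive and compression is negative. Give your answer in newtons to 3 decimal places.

N=4 nodes, M=5 members, R=3 reactions → 2N=8, M+R=8
member 0 (0-1): L=2.7394, (cx,cy)=(0.3869,0.9221)
member 1 (0-2): L=2.6270, (cx,cy)=(1.0000,0.0000)
member 2 (1-2): L=2.9726, (cx,cy)=(0.5272,-0.8498)
member 3 (1-3): L=2.6413, (cx,cy)=(0.9995,0.0310)
member 4 (2-3): L=2.8201, (cx,cy)=(0.3805,0.9248)
solve A·x = −loads:
  F[0-1] = -860.0934 N (compression)
  F[0-2] = +415.5506 N (tension)
  F[1-2] = -968.3431 N (compression)
  F[1-3] = -1098.4746 N (compression)
  F[2-3] = -249.4595 N (compression)
  Rx@0 = -82.7400 N
  Ry@0 = +793.0938 N
  Ry@2 = +1053.5662 N

-249.459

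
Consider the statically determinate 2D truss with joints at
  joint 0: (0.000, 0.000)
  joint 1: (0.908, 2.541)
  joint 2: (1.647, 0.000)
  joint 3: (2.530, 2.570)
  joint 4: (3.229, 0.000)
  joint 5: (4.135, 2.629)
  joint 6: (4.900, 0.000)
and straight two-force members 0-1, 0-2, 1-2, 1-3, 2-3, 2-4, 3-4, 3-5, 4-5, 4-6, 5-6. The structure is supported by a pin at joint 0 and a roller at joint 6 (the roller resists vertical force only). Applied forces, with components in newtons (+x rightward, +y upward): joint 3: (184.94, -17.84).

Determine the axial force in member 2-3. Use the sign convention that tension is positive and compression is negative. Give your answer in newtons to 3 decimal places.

N=7 nodes, M=11 members, R=3 reactions → 2N=14, M+R=14
member 0 (0-1): L=2.6984, (cx,cy)=(0.3365,0.9417)
member 1 (0-2): L=1.6470, (cx,cy)=(1.0000,0.0000)
member 2 (1-2): L=2.6463, (cx,cy)=(0.2793,-0.9602)
member 3 (1-3): L=1.6223, (cx,cy)=(0.9998,0.0179)
member 4 (2-3): L=2.7175, (cx,cy)=(0.3249,0.9457)
member 5 (2-4): L=1.5820, (cx,cy)=(1.0000,0.0000)
member 6 (3-4): L=2.6634, (cx,cy)=(0.2625,-0.9649)
member 7 (3-5): L=1.6061, (cx,cy)=(0.9993,0.0367)
member 8 (4-5): L=2.7807, (cx,cy)=(0.3258,0.9454)
member 9 (4-6): L=1.6710, (cx,cy)=(1.0000,0.0000)
member 10 (5-6): L=2.7380, (cx,cy)=(0.2794,-0.9602)
solve A·x = −loads:
  F[0-1] = +93.8430 N (tension)
  F[0-2] = +153.3618 N (tension)
  F[1-2] = -90.9708 N (compression)
  F[1-3] = +56.9919 N (tension)
  F[2-3] = +92.3636 N (tension)
  F[2-4] = +97.9450 N (tension)
  F[3-4] = -112.6735 N (compression)
  F[3-5] = -68.4200 N (compression)
  F[4-5] = +114.9989 N (tension)
  F[4-6] = +30.9057 N (tension)
  F[5-6] = -110.6156 N (compression)
  Rx@0 = -184.9400 N
  Ry@0 = -88.3704 N
  Ry@6 = +106.2104 N

92.364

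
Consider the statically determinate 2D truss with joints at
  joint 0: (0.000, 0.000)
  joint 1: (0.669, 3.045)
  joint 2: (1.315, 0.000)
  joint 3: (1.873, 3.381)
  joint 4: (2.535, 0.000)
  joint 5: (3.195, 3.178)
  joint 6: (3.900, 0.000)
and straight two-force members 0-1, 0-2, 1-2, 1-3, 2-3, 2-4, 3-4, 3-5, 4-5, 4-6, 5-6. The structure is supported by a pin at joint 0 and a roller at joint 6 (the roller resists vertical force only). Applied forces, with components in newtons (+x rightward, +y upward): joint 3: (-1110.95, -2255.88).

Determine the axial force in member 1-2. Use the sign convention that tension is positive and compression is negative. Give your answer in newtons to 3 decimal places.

1934.720

N=7 nodes, M=11 members, R=3 reactions → 2N=14, M+R=14
member 0 (0-1): L=3.1176, (cx,cy)=(0.2146,0.9767)
member 1 (0-2): L=1.3150, (cx,cy)=(1.0000,0.0000)
member 2 (1-2): L=3.1128, (cx,cy)=(0.2075,-0.9782)
member 3 (1-3): L=1.2500, (cx,cy)=(0.9632,0.2688)
member 4 (2-3): L=3.4267, (cx,cy)=(0.1628,0.9867)
member 5 (2-4): L=1.2200, (cx,cy)=(1.0000,0.0000)
member 6 (3-4): L=3.4452, (cx,cy)=(0.1922,-0.9814)
member 7 (3-5): L=1.3375, (cx,cy)=(0.9884,-0.1518)
member 8 (4-5): L=3.2458, (cx,cy)=(0.2033,0.9791)
member 9 (4-6): L=1.3650, (cx,cy)=(1.0000,0.0000)
member 10 (5-6): L=3.2553, (cx,cy)=(0.2166,-0.9763)
solve A·x = −loads:
  F[0-1] = -2186.5224 N (compression)
  F[0-2] = -641.7520 N (compression)
  F[1-2] = +1934.7196 N (tension)
  F[1-3] = -903.9845 N (compression)
  F[2-3] = -1918.1995 N (compression)
  F[2-4] = +72.1187 N (tension)
  F[3-4] = -114.7422 N (compression)
  F[3-5] = -50.6577 N (compression)
  F[4-5] = +115.0067 N (tension)
  F[4-6] = +26.6854 N (tension)
  F[5-6] = -123.2170 N (compression)
  Rx@0 = +1110.9500 N
  Ry@0 = +2135.5874 N
  Ry@6 = +120.2926 N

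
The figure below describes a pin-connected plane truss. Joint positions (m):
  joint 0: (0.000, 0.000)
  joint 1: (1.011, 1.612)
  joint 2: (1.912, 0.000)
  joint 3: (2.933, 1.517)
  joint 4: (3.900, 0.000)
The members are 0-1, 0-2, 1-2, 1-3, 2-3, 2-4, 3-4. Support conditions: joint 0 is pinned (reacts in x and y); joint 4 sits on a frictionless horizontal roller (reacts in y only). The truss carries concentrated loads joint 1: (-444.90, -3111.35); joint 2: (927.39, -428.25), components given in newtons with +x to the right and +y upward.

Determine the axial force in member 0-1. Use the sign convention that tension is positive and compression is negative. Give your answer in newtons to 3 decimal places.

-3195.321

N=5 nodes, M=7 members, R=3 reactions → 2N=10, M+R=10
member 0 (0-1): L=1.9028, (cx,cy)=(0.5313,0.8472)
member 1 (0-2): L=1.9120, (cx,cy)=(1.0000,0.0000)
member 2 (1-2): L=1.8467, (cx,cy)=(0.4879,-0.8729)
member 3 (1-3): L=1.9243, (cx,cy)=(0.9988,-0.0494)
member 4 (2-3): L=1.8286, (cx,cy)=(0.5584,0.8296)
member 5 (2-4): L=1.9880, (cx,cy)=(1.0000,0.0000)
member 6 (3-4): L=1.7990, (cx,cy)=(0.5375,-0.8432)
solve A·x = −loads:
  F[0-1] = -3195.3211 N (compression)
  F[0-2] = +2180.2312 N (tension)
  F[1-2] = -403.4496 N (compression)
  F[1-3] = -1057.2897 N (compression)
  F[2-3] = +940.7185 N (tension)
  F[2-4] = +530.7459 N (tension)
  F[3-4] = -987.3925 N (compression)
  Rx@0 = -482.4900 N
  Ry@0 = +2706.9820 N
  Ry@4 = +832.6180 N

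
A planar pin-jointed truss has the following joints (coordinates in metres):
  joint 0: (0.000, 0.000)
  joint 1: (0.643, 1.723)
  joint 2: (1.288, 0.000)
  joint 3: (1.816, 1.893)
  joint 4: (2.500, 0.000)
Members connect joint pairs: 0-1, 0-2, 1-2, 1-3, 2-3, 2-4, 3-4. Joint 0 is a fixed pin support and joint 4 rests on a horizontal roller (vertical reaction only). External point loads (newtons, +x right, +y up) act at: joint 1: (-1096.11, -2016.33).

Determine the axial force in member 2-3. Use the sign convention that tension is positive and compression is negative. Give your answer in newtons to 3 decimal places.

-269.656

N=5 nodes, M=7 members, R=3 reactions → 2N=10, M+R=10
member 0 (0-1): L=1.8391, (cx,cy)=(0.3496,0.9369)
member 1 (0-2): L=1.2880, (cx,cy)=(1.0000,0.0000)
member 2 (1-2): L=1.8398, (cx,cy)=(0.3506,-0.9365)
member 3 (1-3): L=1.1853, (cx,cy)=(0.9897,0.1434)
member 4 (2-3): L=1.9653, (cx,cy)=(0.2687,0.9632)
member 5 (2-4): L=1.2120, (cx,cy)=(1.0000,0.0000)
member 6 (3-4): L=2.0128, (cx,cy)=(0.3398,-0.9405)
solve A·x = −loads:
  F[0-1] = -2404.9536 N (compression)
  F[0-2] = -255.2582 N (compression)
  F[1-2] = +277.3441 N (tension)
  F[1-3] = +159.6758 N (tension)
  F[2-3] = -269.6555 N (compression)
  F[2-4] = -85.5773 N (compression)
  F[3-4] = +251.8256 N (tension)
  Rx@0 = +1096.1100 N
  Ry@0 = +2253.1689 N
  Ry@4 = -236.8389 N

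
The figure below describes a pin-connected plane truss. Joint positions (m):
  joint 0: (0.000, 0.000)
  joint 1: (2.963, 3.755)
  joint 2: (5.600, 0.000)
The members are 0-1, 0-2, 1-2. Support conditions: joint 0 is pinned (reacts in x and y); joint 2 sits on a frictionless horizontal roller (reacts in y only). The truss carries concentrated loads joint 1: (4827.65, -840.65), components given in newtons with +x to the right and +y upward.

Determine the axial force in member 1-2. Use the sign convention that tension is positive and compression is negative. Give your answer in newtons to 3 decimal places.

N=3 nodes, M=3 members, R=3 reactions → 2N=6, M+R=6
member 0 (0-1): L=4.7832, (cx,cy)=(0.6195,0.7850)
member 1 (0-2): L=5.6000, (cx,cy)=(1.0000,0.0000)
member 2 (1-2): L=4.5884, (cx,cy)=(0.5747,-0.8184)
solve A·x = −loads:
  F[0-1] = +3619.2837 N (tension)
  F[0-2] = +2585.6685 N (tension)
  F[1-2] = -4499.1233 N (compression)
  Rx@0 = -4827.6500 N
  Ry@0 = -2841.2557 N
  Ry@2 = +3681.9057 N

-4499.123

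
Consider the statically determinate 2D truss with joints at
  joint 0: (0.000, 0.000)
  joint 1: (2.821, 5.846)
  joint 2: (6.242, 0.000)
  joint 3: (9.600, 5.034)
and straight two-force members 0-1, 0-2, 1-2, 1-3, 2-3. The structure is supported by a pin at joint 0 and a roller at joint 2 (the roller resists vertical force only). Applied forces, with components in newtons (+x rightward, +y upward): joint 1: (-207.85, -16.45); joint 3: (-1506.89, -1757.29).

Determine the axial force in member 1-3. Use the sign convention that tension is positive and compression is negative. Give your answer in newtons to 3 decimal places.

-312.119

N=4 nodes, M=5 members, R=3 reactions → 2N=8, M+R=8
member 0 (0-1): L=6.4911, (cx,cy)=(0.4346,0.9006)
member 1 (0-2): L=6.2420, (cx,cy)=(1.0000,0.0000)
member 2 (1-2): L=6.7734, (cx,cy)=(0.5051,-0.8631)
member 3 (1-3): L=6.8275, (cx,cy)=(0.9929,-0.1189)
member 4 (2-3): L=6.0512, (cx,cy)=(0.5549,0.8319)
solve A·x = −loads:
  F[0-1] = -525.8324 N (compression)
  F[0-2] = -1486.2141 N (compression)
  F[1-2] = +572.6551 N (tension)
  F[1-3] = -312.1185 N (compression)
  F[2-3] = -2157.0088 N (compression)
  Rx@0 = +1714.7400 N
  Ry@0 = +473.5775 N
  Ry@2 = +1300.1625 N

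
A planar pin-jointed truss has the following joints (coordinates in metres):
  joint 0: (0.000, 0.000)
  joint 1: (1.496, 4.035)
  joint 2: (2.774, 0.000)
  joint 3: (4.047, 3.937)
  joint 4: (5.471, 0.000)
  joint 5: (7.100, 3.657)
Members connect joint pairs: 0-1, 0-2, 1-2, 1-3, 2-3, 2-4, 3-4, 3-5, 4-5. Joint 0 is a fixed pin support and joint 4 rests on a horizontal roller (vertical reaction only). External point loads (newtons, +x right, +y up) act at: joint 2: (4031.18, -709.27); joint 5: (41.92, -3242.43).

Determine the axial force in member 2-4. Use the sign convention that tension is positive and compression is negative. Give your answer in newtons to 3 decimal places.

-849.222

N=6 nodes, M=9 members, R=3 reactions → 2N=12, M+R=12
member 0 (0-1): L=4.3034, (cx,cy)=(0.3476,0.9376)
member 1 (0-2): L=2.7740, (cx,cy)=(1.0000,0.0000)
member 2 (1-2): L=4.2326, (cx,cy)=(0.3019,-0.9533)
member 3 (1-3): L=2.5529, (cx,cy)=(0.9993,-0.0384)
member 4 (2-3): L=4.1377, (cx,cy)=(0.3077,0.9515)
member 5 (2-4): L=2.6970, (cx,cy)=(1.0000,0.0000)
member 6 (3-4): L=4.1866, (cx,cy)=(0.3401,-0.9404)
member 7 (3-5): L=3.0658, (cx,cy)=(0.9958,-0.0913)
member 8 (4-5): L=4.0034, (cx,cy)=(0.4069,0.9135)
solve A·x = −loads:
  F[0-1] = +686.6414 N (tension)
  F[0-2] = +3834.4013 N (tension)
  F[1-2] = -693.3933 N (compression)
  F[1-3] = +448.3961 N (tension)
  F[2-3] = +1440.1516 N (tension)
  F[2-4] = -849.2218 N (compression)
  F[3-4] = -1578.1367 N (compression)
  F[3-5] = +1433.9086 N (tension)
  F[4-5] = -3406.2060 N (compression)
  Rx@0 = -4073.1000 N
  Ry@0 = -643.8163 N
  Ry@4 = +4595.5163 N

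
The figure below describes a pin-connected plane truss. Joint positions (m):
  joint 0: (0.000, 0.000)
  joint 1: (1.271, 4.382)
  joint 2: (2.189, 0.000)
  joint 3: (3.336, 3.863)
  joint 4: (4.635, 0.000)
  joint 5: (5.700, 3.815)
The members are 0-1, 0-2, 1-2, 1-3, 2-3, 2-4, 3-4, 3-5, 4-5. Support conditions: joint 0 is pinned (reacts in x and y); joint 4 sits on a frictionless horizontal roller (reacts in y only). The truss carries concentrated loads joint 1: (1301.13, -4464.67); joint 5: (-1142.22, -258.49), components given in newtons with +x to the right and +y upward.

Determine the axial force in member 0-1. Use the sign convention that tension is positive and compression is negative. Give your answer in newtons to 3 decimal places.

N=6 nodes, M=9 members, R=3 reactions → 2N=12, M+R=12
member 0 (0-1): L=4.5626, (cx,cy)=(0.2786,0.9604)
member 1 (0-2): L=2.1890, (cx,cy)=(1.0000,0.0000)
member 2 (1-2): L=4.4771, (cx,cy)=(0.2050,-0.9788)
member 3 (1-3): L=2.1292, (cx,cy)=(0.9698,-0.2438)
member 4 (2-3): L=4.0297, (cx,cy)=(0.2846,0.9586)
member 5 (2-4): L=2.4460, (cx,cy)=(1.0000,0.0000)
member 6 (3-4): L=4.0756, (cx,cy)=(0.3187,-0.9478)
member 7 (3-5): L=2.3645, (cx,cy)=(0.9998,-0.0203)
member 8 (4-5): L=3.9609, (cx,cy)=(0.2689,0.9632)
solve A·x = −loads:
  F[0-1] = -3010.1736 N (compression)
  F[0-2] = +997.4508 N (tension)
  F[1-2] = -1117.1932 N (compression)
  F[1-3] = -1970.0190 N (compression)
  F[2-3] = +1140.6386 N (tension)
  F[2-4] = +443.7105 N (tension)
  F[3-4] = -1637.4455 N (compression)
  F[3-5] = -1064.2478 N (compression)
  F[4-5] = -290.8039 N (compression)
  Rx@0 = -158.9100 N
  Ry@0 = +2891.0196 N
  Ry@4 = +1832.1404 N

-3010.174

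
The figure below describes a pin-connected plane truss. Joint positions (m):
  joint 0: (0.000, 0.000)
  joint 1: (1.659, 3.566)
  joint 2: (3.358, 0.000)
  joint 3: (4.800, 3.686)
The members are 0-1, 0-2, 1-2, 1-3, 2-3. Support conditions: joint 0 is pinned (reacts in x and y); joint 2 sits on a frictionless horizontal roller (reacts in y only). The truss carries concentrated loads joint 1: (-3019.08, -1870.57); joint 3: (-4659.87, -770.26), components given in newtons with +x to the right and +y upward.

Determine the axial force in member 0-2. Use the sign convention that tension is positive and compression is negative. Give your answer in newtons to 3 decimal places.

N=4 nodes, M=5 members, R=3 reactions → 2N=8, M+R=8
member 0 (0-1): L=3.9330, (cx,cy)=(0.4218,0.9067)
member 1 (0-2): L=3.3580, (cx,cy)=(1.0000,0.0000)
member 2 (1-2): L=3.9501, (cx,cy)=(0.4301,-0.9028)
member 3 (1-3): L=3.1433, (cx,cy)=(0.9993,0.0382)
member 4 (2-3): L=3.9580, (cx,cy)=(0.3643,0.9313)
solve A·x = −loads:
  F[0-1] = -9856.5675 N (compression)
  F[0-2] = -3521.3179 N (compression)
  F[1-2] = +7639.9914 N (tension)
  F[1-3] = -4427.8953 N (compression)
  F[2-3] = -645.5878 N (compression)
  Rx@0 = +7678.9500 N
  Ry@0 = +8936.7789 N
  Ry@2 = -6295.9489 N

-3521.318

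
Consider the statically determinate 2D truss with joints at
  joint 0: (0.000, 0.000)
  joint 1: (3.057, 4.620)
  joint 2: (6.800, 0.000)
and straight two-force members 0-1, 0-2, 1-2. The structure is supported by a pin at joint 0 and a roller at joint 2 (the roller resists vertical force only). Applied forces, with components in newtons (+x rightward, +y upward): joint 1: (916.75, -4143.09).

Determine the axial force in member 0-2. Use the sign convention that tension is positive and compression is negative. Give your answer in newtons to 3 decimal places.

N=3 nodes, M=3 members, R=3 reactions → 2N=6, M+R=6
member 0 (0-1): L=5.5398, (cx,cy)=(0.5518,0.8340)
member 1 (0-2): L=6.8000, (cx,cy)=(1.0000,0.0000)
member 2 (1-2): L=5.9460, (cx,cy)=(0.6295,-0.7770)
solve A·x = −loads:
  F[0-1] = -1987.7135 N (compression)
  F[0-2] = +2013.6152 N (tension)
  F[1-2] = -3198.7382 N (compression)
  Rx@0 = -916.7500 N
  Ry@0 = +1657.6766 N
  Ry@2 = +2485.4134 N

2013.615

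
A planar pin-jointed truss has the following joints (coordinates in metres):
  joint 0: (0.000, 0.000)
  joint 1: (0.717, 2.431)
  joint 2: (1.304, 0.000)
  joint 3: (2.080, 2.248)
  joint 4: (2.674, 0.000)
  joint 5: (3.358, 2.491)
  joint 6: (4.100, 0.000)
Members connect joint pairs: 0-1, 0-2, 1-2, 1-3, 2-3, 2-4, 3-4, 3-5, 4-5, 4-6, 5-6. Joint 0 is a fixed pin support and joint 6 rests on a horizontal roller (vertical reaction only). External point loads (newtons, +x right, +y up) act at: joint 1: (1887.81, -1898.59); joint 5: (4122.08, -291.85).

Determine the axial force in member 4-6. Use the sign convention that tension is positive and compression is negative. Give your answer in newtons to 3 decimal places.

1249.516

N=7 nodes, M=11 members, R=3 reactions → 2N=14, M+R=14
member 0 (0-1): L=2.5345, (cx,cy)=(0.2829,0.9592)
member 1 (0-2): L=1.3040, (cx,cy)=(1.0000,0.0000)
member 2 (1-2): L=2.5009, (cx,cy)=(0.2347,-0.9721)
member 3 (1-3): L=1.3752, (cx,cy)=(0.9911,-0.1331)
member 4 (2-3): L=2.3782, (cx,cy)=(0.3263,0.9453)
member 5 (2-4): L=1.3700, (cx,cy)=(1.0000,0.0000)
member 6 (3-4): L=2.3252, (cx,cy)=(0.2555,-0.9668)
member 7 (3-5): L=1.3009, (cx,cy)=(0.9824,0.1868)
member 8 (4-5): L=2.5832, (cx,cy)=(0.2648,0.9643)
member 9 (4-6): L=1.4260, (cx,cy)=(1.0000,0.0000)
member 10 (5-6): L=2.5992, (cx,cy)=(0.2855,-0.9584)
solve A·x = −loads:
  F[0-1] = +2089.7240 N (tension)
  F[0-2] = +5418.7227 N (tension)
  F[1-2] = -3964.5568 N (compression)
  F[1-3] = -369.3720 N (compression)
  F[2-3] = +4076.9493 N (tension)
  F[2-4] = +3157.8517 N (tension)
  F[3-4] = -3663.2268 N (compression)
  F[3-5] = +1934.1038 N (tension)
  F[4-5] = +3672.7656 N (tension)
  F[4-6] = +1249.5155 N (tension)
  F[5-6] = -4376.9457 N (compression)
  Rx@0 = -6009.8900 N
  Ry@0 = -2004.3621 N
  Ry@6 = +4194.8021 N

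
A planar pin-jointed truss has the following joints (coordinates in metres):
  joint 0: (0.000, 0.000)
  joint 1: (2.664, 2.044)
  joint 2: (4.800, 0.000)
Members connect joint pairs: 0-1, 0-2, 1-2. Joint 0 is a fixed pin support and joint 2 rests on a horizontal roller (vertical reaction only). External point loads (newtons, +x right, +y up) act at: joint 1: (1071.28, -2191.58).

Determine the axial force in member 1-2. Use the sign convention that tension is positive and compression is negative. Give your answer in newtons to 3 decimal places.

-2419.108

N=3 nodes, M=3 members, R=3 reactions → 2N=6, M+R=6
member 0 (0-1): L=3.3578, (cx,cy)=(0.7934,0.6087)
member 1 (0-2): L=4.8000, (cx,cy)=(1.0000,0.0000)
member 2 (1-2): L=2.9564, (cx,cy)=(0.7225,-0.6914)
solve A·x = −loads:
  F[0-1] = -852.7015 N (compression)
  F[0-2] = +1747.7931 N (tension)
  F[1-2] = -2419.1078 N (compression)
  Rx@0 = -1071.2800 N
  Ry@0 = +519.0664 N
  Ry@2 = +1672.5136 N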